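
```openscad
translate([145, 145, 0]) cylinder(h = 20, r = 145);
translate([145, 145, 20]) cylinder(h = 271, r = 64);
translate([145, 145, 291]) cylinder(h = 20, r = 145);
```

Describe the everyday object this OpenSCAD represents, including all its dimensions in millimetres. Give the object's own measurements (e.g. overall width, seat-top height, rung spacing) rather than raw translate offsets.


A spool: two coaxial disc flanges of radius 145 mm and thickness 20 mm, joined by a core cylinder of radius 64 mm and height 271 mm. The lower flange rests on z = 0 and the three cylinders share a vertical axis.


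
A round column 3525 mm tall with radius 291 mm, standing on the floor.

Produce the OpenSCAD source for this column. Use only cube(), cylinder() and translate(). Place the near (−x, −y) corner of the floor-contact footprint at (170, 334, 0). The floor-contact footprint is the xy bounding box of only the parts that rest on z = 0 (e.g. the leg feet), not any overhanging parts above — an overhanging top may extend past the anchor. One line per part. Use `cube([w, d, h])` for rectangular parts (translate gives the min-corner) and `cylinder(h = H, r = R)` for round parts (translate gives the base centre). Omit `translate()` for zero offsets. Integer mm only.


translate([461, 625, 0]) cylinder(h = 3525, r = 291);


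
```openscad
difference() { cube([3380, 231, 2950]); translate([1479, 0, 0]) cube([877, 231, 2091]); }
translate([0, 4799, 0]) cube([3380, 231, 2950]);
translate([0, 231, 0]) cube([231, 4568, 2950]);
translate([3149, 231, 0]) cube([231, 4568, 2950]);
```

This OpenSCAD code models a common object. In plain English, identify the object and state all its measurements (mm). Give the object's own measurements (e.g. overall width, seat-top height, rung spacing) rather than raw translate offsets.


A single room: four walls, each 2950 mm tall and 231 mm thick, enclosing an outside footprint 3380×5030 mm (x × y), no floor or roof. The front and back walls (−y and +y sides) run the full x-width; the side walls fit between their inner faces. A door opening 877 mm wide and 2091 mm tall is cut through the front wall from the floor up, its −x edge 1479 mm from the wall's −x end.


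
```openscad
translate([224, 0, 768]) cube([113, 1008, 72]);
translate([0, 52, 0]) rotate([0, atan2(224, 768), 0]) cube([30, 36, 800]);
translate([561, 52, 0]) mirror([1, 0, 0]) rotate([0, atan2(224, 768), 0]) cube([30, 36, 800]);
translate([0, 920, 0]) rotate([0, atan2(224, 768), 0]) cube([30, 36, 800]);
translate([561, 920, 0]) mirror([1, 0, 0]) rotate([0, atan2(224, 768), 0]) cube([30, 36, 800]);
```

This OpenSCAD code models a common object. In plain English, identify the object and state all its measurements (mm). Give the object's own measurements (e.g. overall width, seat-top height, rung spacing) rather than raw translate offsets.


A sawhorse. A 113×1008×72 mm beam (x, y, z) sits on two A-frame leg pairs. Each pair is two raked legs of 30×36 mm section (36 mm along y) splaying symmetrically in x. Each leg rises 768 mm vertically over 224 mm of horizontal reach and is 800 mm long along its own axis. Every leg's outer bottom edge rests on the floor and its outer top edge meets a bottom edge of the beam — the left legs (tilting toward +x) meet the beam's −x bottom edge, the right legs (their mirror images, tilting toward −x) meet its +x bottom edge — so the leg tops tuck under the beam, the beam's underside is 768 mm above the floor, and the feet are 561 mm apart outside-to-outside with the beam centred between them. The two leg pairs are set in 52 mm from either end of the beam.


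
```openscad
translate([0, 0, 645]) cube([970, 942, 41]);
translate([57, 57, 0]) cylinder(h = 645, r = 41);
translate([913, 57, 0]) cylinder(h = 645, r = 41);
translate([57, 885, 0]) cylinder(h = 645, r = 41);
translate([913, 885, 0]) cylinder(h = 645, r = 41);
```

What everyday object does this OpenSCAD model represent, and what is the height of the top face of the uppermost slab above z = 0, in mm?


A table. The table height is 686 mm.

A 970×942×41 slab sits at z = 645 on four Ø82 mm round legs — a table. The top surface is at 645 + 41 = 686 mm.


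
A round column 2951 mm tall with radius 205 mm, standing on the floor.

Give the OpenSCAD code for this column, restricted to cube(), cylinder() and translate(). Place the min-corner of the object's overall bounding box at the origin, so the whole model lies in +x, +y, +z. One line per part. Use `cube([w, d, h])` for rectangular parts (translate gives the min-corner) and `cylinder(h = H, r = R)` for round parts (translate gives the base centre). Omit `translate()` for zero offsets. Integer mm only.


translate([205, 205, 0]) cylinder(h = 2951, r = 205);


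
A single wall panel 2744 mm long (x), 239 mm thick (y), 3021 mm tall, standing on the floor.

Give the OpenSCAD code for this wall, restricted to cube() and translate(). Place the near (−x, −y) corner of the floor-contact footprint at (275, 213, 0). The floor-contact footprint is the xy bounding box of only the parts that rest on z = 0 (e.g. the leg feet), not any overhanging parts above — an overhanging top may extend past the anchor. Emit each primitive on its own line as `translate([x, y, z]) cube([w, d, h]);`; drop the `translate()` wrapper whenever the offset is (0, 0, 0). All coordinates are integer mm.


translate([275, 213, 0]) cube([2744, 239, 3021]);


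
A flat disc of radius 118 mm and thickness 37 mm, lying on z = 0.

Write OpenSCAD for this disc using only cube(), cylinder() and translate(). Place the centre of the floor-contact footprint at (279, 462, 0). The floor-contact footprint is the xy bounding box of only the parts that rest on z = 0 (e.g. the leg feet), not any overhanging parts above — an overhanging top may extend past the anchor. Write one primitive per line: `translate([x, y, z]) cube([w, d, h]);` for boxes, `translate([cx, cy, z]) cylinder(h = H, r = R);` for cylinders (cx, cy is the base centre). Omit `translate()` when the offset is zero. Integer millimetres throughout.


translate([279, 462, 0]) cylinder(h = 37, r = 118);


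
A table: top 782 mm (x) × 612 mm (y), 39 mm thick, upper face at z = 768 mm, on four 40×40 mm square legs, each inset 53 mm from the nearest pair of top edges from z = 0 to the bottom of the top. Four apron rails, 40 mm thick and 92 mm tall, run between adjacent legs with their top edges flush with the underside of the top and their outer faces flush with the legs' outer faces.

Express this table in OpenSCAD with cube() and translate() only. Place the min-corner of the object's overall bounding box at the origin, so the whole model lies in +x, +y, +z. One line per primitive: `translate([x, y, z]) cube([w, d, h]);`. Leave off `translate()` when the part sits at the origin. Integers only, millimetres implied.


// leg_h = 768 - 39 = 729
// apron z = 729 - 92 = 637
translate([0, 0, 729]) cube([782, 612, 39]);
translate([53, 53, 0]) cube([40, 40, 729]);
translate([689, 53, 0]) cube([40, 40, 729]);
translate([53, 519, 0]) cube([40, 40, 729]);
translate([689, 519, 0]) cube([40, 40, 729]);
translate([93, 53, 637]) cube([596, 40, 92]);
translate([93, 519, 637]) cube([596, 40, 92]);
translate([53, 93, 637]) cube([40, 426, 92]);
translate([689, 93, 637]) cube([40, 426, 92]);


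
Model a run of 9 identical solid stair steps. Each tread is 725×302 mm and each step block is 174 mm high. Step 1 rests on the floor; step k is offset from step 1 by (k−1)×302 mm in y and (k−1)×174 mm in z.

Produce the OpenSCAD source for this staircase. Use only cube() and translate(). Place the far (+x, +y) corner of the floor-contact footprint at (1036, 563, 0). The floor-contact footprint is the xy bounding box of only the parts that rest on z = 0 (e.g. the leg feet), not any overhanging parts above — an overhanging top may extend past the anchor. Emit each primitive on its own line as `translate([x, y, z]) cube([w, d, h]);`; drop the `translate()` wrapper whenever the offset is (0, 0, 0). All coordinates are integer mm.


translate([311, 261, 0]) cube([725, 302, 174]);
translate([311, 563, 174]) cube([725, 302, 174]);
translate([311, 865, 348]) cube([725, 302, 174]);
translate([311, 1167, 522]) cube([725, 302, 174]);
translate([311, 1469, 696]) cube([725, 302, 174]);
translate([311, 1771, 870]) cube([725, 302, 174]);
translate([311, 2073, 1044]) cube([725, 302, 174]);
translate([311, 2375, 1218]) cube([725, 302, 174]);
translate([311, 2677, 1392]) cube([725, 302, 174]);


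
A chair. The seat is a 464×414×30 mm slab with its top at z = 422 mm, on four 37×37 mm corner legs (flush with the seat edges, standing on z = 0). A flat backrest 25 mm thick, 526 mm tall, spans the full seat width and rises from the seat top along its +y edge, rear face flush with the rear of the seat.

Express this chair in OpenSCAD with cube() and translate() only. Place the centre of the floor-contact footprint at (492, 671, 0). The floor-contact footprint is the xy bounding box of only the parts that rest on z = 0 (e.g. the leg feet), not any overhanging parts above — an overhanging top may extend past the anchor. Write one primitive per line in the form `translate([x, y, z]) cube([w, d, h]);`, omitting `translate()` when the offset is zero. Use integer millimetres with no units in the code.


// leg_h = 422 - 30 = 392
translate([260, 464, 392]) cube([464, 414, 30]);
translate([260, 464, 0]) cube([37, 37, 392]);
translate([687, 464, 0]) cube([37, 37, 392]);
translate([260, 841, 0]) cube([37, 37, 392]);
translate([687, 841, 0]) cube([37, 37, 392]);
translate([260, 853, 422]) cube([464, 25, 526]);


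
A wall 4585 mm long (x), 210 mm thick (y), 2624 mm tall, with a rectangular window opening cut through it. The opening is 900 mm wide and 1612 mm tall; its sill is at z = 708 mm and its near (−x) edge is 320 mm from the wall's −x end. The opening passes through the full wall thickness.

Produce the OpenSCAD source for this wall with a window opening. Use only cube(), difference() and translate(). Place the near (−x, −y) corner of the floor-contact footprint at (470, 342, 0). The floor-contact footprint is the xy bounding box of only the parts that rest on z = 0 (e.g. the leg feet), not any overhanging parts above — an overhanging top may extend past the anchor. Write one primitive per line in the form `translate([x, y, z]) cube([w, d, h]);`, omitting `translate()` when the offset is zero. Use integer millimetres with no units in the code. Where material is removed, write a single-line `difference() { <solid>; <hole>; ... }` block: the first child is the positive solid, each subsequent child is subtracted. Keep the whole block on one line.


difference() { translate([470, 342, 0]) cube([4585, 210, 2624]); translate([790, 342, 708]) cube([900, 210, 1612]); }


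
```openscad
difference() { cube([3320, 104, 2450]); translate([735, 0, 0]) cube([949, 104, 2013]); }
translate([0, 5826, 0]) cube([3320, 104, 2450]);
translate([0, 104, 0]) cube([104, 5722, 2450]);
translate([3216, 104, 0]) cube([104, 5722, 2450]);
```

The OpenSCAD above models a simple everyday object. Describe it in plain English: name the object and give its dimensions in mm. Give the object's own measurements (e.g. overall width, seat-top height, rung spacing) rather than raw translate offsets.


A single room: four walls, each 2450 mm tall and 104 mm thick, enclosing an outside footprint 3320×5930 mm (x × y), no floor or roof. The front and back walls (−y and +y sides) run the full x-width; the side walls fit between their inner faces. A door opening 949 mm wide and 2013 mm tall is cut through the front wall from the floor up, its −x edge 735 mm from the wall's −x end.


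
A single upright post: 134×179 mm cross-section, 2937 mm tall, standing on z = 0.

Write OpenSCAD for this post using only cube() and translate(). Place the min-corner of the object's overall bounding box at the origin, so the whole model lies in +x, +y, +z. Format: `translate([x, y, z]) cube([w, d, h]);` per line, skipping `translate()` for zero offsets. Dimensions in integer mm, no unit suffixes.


cube([134, 179, 2937]);


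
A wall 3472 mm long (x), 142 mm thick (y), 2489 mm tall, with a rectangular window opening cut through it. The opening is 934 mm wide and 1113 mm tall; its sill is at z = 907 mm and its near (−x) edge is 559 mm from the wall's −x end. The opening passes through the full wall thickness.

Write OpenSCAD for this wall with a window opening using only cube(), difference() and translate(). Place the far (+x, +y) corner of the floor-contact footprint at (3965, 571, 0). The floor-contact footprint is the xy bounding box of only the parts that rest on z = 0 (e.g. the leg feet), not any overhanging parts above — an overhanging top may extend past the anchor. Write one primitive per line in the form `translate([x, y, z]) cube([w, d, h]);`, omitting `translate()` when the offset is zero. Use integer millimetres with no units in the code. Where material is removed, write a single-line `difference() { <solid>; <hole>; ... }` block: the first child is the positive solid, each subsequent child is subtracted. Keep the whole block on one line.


difference() { translate([493, 429, 0]) cube([3472, 142, 2489]); translate([1052, 429, 907]) cube([934, 142, 1113]); }


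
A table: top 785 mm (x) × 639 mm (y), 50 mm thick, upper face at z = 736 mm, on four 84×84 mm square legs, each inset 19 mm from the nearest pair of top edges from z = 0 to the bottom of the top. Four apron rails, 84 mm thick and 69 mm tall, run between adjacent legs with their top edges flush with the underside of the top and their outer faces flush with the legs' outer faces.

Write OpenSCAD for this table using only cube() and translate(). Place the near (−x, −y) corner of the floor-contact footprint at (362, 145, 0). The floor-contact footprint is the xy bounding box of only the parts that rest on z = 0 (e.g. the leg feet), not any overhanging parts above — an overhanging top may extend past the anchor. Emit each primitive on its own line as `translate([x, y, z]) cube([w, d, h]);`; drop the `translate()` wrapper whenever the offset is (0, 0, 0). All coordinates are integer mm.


translate([343, 126, 686]) cube([785, 639, 50]);
translate([362, 145, 0]) cube([84, 84, 686]);
translate([1025, 145, 0]) cube([84, 84, 686]);
translate([362, 662, 0]) cube([84, 84, 686]);
translate([1025, 662, 0]) cube([84, 84, 686]);
translate([446, 145, 617]) cube([579, 84, 69]);
translate([446, 662, 617]) cube([579, 84, 69]);
translate([362, 229, 617]) cube([84, 433, 69]);
translate([1025, 229, 617]) cube([84, 433, 69]);


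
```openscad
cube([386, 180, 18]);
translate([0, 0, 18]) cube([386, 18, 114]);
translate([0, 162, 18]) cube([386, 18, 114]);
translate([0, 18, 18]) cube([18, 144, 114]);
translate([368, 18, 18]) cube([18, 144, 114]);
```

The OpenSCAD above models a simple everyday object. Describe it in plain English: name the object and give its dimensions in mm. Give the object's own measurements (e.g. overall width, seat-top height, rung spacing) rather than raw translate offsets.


An open-topped rectangular box: outside dimensions 386×180×132 mm, with a uniform wall and base thickness of 18 mm. The base is a full 386×180 slab on the floor; four walls sit on top of the base. The front and back walls (the −y and +y sides) span the full width; the two side walls fit between them.


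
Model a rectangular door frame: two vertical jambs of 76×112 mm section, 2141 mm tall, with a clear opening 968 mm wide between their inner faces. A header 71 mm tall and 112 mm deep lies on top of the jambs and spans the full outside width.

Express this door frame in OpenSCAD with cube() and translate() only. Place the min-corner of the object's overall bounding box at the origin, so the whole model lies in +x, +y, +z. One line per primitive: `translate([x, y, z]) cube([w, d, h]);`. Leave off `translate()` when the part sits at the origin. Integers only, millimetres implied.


cube([76, 112, 2141]);
translate([1044, 0, 0]) cube([76, 112, 2141]);
translate([0, 0, 2141]) cube([1120, 112, 71]);


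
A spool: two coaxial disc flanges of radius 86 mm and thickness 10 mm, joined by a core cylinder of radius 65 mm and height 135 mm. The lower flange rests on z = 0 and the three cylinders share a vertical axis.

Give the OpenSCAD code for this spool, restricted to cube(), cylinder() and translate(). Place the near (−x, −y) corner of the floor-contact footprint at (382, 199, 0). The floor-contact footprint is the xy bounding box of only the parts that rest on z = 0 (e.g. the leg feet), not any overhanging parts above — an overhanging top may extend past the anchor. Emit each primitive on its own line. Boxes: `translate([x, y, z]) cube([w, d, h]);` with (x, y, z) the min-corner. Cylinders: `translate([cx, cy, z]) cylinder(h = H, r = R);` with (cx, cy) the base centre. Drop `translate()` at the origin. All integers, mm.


translate([468, 285, 0]) cylinder(h = 10, r = 86);
translate([468, 285, 10]) cylinder(h = 135, r = 65);
translate([468, 285, 145]) cylinder(h = 10, r = 86);


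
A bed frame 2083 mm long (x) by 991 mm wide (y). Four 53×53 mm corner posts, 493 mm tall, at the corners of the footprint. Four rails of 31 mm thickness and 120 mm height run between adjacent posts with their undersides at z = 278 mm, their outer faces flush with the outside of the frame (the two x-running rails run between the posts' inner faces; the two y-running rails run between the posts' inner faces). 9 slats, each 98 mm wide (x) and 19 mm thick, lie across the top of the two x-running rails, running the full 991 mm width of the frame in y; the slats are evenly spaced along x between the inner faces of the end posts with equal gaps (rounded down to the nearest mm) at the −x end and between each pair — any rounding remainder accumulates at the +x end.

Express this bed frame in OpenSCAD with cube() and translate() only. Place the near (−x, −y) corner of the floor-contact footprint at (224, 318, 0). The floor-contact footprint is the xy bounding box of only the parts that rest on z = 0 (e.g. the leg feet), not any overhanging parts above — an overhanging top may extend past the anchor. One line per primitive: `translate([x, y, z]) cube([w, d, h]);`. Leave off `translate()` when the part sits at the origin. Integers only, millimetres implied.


translate([224, 318, 0]) cube([53, 53, 493]);
translate([224, 1256, 0]) cube([53, 53, 493]);
translate([2254, 318, 0]) cube([53, 53, 493]);
translate([2254, 1256, 0]) cube([53, 53, 493]);
translate([277, 318, 278]) cube([1977, 31, 120]);
translate([277, 1278, 278]) cube([1977, 31, 120]);
translate([224, 371, 278]) cube([31, 885, 120]);
translate([2276, 371, 278]) cube([31, 885, 120]);
translate([386, 318, 398]) cube([98, 991, 19]);
translate([593, 318, 398]) cube([98, 991, 19]);
translate([800, 318, 398]) cube([98, 991, 19]);
translate([1007, 318, 398]) cube([98, 991, 19]);
translate([1214, 318, 398]) cube([98, 991, 19]);
translate([1421, 318, 398]) cube([98, 991, 19]);
translate([1628, 318, 398]) cube([98, 991, 19]);
translate([1835, 318, 398]) cube([98, 991, 19]);
translate([2042, 318, 398]) cube([98, 991, 19]);


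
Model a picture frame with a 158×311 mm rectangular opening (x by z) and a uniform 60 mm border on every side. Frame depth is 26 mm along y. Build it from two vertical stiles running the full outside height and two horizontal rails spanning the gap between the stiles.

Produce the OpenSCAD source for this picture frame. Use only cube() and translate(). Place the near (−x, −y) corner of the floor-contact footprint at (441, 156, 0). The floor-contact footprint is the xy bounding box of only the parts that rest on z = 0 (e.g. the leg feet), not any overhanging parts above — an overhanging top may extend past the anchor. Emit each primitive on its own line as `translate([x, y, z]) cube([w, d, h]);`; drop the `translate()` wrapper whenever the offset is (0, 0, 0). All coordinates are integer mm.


translate([441, 156, 0]) cube([60, 26, 431]);
translate([659, 156, 0]) cube([60, 26, 431]);
translate([501, 156, 0]) cube([158, 26, 60]);
translate([501, 156, 371]) cube([158, 26, 60]);


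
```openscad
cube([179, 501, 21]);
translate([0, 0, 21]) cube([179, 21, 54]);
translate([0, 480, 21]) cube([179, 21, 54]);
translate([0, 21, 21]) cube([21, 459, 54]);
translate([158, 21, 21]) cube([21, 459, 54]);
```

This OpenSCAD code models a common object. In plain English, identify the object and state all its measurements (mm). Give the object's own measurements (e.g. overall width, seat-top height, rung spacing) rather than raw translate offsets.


An open-topped rectangular box: outside dimensions 179×501×75 mm, with a uniform wall and base thickness of 21 mm. The base is a full 179×501 slab on the floor; four walls sit on top of the base. The front and back walls (the −y and +y sides) span the full width; the two side walls fit between them.


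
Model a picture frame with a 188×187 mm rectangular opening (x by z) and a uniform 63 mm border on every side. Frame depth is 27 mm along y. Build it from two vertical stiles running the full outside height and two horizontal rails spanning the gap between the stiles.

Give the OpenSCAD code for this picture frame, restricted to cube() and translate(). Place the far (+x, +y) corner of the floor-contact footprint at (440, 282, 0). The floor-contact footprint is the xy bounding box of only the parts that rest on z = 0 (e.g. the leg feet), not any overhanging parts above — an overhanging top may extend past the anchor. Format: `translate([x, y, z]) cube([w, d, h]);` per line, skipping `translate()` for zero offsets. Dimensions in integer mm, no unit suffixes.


translate([126, 255, 0]) cube([63, 27, 313]);
translate([377, 255, 0]) cube([63, 27, 313]);
translate([189, 255, 0]) cube([188, 27, 63]);
translate([189, 255, 250]) cube([188, 27, 63]);


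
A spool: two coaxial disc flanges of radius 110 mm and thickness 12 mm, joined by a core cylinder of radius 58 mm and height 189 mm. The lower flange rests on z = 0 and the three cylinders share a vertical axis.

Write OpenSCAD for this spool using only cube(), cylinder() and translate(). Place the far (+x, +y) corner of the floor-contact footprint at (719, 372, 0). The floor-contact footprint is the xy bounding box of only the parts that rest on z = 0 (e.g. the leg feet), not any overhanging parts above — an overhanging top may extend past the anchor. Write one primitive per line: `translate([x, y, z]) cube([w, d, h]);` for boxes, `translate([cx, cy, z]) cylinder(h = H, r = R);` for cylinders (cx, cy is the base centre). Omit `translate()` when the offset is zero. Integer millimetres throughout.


translate([609, 262, 0]) cylinder(h = 12, r = 110);
translate([609, 262, 12]) cylinder(h = 189, r = 58);
translate([609, 262, 201]) cylinder(h = 12, r = 110);


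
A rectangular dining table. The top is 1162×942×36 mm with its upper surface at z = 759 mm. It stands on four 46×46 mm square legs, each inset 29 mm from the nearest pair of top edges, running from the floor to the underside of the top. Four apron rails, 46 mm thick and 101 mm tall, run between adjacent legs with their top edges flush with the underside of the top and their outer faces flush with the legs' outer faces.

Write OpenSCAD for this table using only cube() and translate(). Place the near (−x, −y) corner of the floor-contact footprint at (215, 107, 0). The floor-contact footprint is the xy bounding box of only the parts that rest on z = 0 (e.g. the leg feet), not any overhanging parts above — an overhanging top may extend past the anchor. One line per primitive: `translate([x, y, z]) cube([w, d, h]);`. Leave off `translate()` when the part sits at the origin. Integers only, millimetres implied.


translate([186, 78, 723]) cube([1162, 942, 36]);
translate([215, 107, 0]) cube([46, 46, 723]);
translate([1273, 107, 0]) cube([46, 46, 723]);
translate([215, 945, 0]) cube([46, 46, 723]);
translate([1273, 945, 0]) cube([46, 46, 723]);
translate([261, 107, 622]) cube([1012, 46, 101]);
translate([261, 945, 622]) cube([1012, 46, 101]);
translate([215, 153, 622]) cube([46, 792, 101]);
translate([1273, 153, 622]) cube([46, 792, 101]);


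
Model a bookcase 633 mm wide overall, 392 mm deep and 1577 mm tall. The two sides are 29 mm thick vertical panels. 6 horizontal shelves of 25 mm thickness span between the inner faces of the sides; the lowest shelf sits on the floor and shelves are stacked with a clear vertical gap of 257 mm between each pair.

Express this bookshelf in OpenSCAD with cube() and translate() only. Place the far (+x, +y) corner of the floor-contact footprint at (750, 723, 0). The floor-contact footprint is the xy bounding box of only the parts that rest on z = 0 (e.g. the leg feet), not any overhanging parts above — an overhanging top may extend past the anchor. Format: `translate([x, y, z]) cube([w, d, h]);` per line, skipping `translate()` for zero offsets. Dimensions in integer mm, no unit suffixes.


translate([117, 331, 0]) cube([29, 392, 1577]);
translate([721, 331, 0]) cube([29, 392, 1577]);
translate([146, 331, 0]) cube([575, 392, 25]);
translate([146, 331, 282]) cube([575, 392, 25]);
translate([146, 331, 564]) cube([575, 392, 25]);
translate([146, 331, 846]) cube([575, 392, 25]);
translate([146, 331, 1128]) cube([575, 392, 25]);
translate([146, 331, 1410]) cube([575, 392, 25]);


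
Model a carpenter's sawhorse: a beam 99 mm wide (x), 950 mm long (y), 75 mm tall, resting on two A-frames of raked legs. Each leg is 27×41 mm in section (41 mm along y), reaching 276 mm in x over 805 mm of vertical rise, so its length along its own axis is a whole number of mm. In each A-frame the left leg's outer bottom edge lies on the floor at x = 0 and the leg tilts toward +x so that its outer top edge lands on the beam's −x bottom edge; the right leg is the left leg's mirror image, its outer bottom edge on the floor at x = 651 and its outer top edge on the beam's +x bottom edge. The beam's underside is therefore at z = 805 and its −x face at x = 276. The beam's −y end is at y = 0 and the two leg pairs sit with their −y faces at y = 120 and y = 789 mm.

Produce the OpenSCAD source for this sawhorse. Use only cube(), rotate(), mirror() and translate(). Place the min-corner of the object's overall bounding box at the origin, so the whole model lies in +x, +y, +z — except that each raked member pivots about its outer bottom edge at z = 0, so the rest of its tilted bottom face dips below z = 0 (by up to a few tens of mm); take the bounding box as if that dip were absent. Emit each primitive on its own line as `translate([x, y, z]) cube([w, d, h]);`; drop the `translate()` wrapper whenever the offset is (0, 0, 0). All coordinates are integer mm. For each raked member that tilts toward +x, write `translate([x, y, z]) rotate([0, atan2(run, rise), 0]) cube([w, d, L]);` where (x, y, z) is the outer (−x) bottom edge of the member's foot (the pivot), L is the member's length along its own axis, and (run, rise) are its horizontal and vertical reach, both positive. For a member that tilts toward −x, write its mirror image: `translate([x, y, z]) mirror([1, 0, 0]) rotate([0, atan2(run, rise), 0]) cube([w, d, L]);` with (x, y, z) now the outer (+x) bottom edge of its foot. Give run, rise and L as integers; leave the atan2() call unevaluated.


translate([276, 0, 805]) cube([99, 950, 75]);
translate([0, 120, 0]) rotate([0, atan2(276, 805), 0]) cube([27, 41, 851]);
translate([651, 120, 0]) mirror([1, 0, 0]) rotate([0, atan2(276, 805), 0]) cube([27, 41, 851]);
translate([0, 789, 0]) rotate([0, atan2(276, 805), 0]) cube([27, 41, 851]);
translate([651, 789, 0]) mirror([1, 0, 0]) rotate([0, atan2(276, 805), 0]) cube([27, 41, 851]);


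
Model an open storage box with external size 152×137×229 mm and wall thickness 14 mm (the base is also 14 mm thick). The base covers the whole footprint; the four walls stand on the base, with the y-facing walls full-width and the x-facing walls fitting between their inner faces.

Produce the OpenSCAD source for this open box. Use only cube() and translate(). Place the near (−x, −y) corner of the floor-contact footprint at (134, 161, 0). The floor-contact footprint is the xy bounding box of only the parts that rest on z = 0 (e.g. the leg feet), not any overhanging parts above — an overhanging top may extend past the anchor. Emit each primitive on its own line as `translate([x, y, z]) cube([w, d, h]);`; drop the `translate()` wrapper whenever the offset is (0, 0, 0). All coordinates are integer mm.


translate([134, 161, 0]) cube([152, 137, 14]);
translate([134, 161, 14]) cube([152, 14, 215]);
translate([134, 284, 14]) cube([152, 14, 215]);
translate([134, 175, 14]) cube([14, 109, 215]);
translate([272, 175, 14]) cube([14, 109, 215]);


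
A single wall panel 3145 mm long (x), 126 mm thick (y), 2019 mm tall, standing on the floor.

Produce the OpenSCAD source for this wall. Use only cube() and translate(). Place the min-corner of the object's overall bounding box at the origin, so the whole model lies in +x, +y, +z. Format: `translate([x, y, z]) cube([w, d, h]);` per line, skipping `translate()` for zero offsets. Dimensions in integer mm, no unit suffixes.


cube([3145, 126, 2019]);


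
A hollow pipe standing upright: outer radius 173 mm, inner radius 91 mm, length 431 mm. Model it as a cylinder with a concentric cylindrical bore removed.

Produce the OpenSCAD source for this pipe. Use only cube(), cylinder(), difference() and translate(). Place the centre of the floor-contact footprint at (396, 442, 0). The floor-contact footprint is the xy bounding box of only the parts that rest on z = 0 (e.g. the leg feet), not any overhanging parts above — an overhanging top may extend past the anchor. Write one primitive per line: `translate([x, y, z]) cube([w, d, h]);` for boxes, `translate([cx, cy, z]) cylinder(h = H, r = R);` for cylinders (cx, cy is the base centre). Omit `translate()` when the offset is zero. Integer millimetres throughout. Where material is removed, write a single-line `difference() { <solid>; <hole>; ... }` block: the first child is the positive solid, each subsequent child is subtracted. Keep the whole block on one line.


difference() { translate([396, 442, 0]) cylinder(h = 431, r = 173); translate([396, 442, 0]) cylinder(h = 431, r = 91); }


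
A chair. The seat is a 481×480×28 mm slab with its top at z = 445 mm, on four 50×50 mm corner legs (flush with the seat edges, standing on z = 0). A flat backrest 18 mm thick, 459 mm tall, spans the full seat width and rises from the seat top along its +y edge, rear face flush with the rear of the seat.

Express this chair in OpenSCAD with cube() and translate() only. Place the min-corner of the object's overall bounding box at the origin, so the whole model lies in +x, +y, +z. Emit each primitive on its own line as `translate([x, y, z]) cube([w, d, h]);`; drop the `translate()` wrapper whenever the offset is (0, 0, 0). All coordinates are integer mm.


translate([0, 0, 417]) cube([481, 480, 28]);
cube([50, 50, 417]);
translate([431, 0, 0]) cube([50, 50, 417]);
translate([0, 430, 0]) cube([50, 50, 417]);
translate([431, 430, 0]) cube([50, 50, 417]);
translate([0, 462, 445]) cube([481, 18, 459]);


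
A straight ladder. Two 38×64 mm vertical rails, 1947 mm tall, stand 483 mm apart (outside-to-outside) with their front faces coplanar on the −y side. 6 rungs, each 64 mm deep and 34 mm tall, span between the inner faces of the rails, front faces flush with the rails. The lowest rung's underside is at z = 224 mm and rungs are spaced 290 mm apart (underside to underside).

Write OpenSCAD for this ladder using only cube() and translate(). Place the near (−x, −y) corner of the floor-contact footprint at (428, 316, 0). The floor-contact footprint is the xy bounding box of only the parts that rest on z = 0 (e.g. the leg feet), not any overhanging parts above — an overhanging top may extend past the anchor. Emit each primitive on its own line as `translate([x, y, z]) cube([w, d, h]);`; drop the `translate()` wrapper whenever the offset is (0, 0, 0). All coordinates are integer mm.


// rung span = 483 - 2*38 = 407
// rung[k] z = 224 + k*290
translate([428, 316, 0]) cube([38, 64, 1947]);
translate([873, 316, 0]) cube([38, 64, 1947]);
translate([466, 316, 224]) cube([407, 64, 34]);
translate([466, 316, 514]) cube([407, 64, 34]);
translate([466, 316, 804]) cube([407, 64, 34]);
translate([466, 316, 1094]) cube([407, 64, 34]);
translate([466, 316, 1384]) cube([407, 64, 34]);
translate([466, 316, 1674]) cube([407, 64, 34]);


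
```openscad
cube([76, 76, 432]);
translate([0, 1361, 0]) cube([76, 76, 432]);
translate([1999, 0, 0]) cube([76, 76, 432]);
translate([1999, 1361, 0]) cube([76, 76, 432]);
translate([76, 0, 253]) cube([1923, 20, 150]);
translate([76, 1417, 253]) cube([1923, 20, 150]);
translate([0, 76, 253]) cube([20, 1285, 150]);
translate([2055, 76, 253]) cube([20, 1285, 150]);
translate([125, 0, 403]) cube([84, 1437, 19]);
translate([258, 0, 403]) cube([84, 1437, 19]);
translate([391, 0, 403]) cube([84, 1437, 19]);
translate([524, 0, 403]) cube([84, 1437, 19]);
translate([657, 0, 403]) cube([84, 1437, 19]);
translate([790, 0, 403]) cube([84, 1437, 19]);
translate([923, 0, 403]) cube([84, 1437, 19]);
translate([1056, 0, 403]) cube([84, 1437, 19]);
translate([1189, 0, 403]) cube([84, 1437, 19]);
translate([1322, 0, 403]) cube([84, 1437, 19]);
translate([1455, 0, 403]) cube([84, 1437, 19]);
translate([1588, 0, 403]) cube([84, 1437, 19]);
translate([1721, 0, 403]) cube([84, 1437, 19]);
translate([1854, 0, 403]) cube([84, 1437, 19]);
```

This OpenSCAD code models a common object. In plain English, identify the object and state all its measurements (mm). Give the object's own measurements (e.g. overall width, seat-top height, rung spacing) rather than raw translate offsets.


A bed frame 2075 mm long (x) by 1437 mm wide (y). Four 76×76 mm corner posts, 432 mm tall, at the corners of the footprint. Four rails of 20 mm thickness and 150 mm height run between adjacent posts with their undersides at z = 253 mm, their outer faces flush with the outside of the frame (the two x-running rails run between the posts' inner faces; the two y-running rails run between the posts' inner faces). 14 slats, each 84 mm wide (x) and 19 mm thick, lie across the top of the two x-running rails, running the full 1437 mm width of the frame in y; along x they sit between the end posts with a 49 mm gap after the −x posts and between neighbouring slats, leaving 61 mm before the +x posts.


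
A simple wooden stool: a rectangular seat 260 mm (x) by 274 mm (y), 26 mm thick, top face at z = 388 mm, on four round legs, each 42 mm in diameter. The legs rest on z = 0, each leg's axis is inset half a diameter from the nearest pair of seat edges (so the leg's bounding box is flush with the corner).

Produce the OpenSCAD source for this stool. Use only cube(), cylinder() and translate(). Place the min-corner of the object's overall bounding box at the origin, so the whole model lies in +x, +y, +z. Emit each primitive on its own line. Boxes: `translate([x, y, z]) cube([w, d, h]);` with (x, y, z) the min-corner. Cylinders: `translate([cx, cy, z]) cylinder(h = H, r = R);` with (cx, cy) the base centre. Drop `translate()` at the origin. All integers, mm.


translate([0, 0, 362]) cube([260, 274, 26]);
translate([21, 21, 0]) cylinder(h = 362, r = 21);
translate([239, 21, 0]) cylinder(h = 362, r = 21);
translate([21, 253, 0]) cylinder(h = 362, r = 21);
translate([239, 253, 0]) cylinder(h = 362, r = 21);


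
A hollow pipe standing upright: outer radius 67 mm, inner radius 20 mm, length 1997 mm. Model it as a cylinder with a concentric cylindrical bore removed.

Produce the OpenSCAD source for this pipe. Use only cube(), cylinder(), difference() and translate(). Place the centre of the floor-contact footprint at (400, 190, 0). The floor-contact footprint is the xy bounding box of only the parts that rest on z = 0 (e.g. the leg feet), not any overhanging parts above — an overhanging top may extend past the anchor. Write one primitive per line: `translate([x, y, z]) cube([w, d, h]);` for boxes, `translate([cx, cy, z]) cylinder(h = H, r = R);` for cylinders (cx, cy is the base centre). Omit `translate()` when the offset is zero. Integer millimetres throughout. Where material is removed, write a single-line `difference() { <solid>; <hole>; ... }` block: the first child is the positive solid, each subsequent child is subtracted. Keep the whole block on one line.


difference() { translate([400, 190, 0]) cylinder(h = 1997, r = 67); translate([400, 190, 0]) cylinder(h = 1997, r = 20); }


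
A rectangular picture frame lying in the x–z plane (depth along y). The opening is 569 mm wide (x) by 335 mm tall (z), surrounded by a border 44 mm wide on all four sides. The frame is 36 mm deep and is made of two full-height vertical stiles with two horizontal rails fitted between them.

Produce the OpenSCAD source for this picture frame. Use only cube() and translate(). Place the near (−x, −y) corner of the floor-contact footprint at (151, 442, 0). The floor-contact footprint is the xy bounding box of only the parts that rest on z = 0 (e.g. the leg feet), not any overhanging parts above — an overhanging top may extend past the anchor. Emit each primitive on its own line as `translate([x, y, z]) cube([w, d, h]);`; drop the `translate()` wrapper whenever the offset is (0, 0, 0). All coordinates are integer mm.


translate([151, 442, 0]) cube([44, 36, 423]);
translate([764, 442, 0]) cube([44, 36, 423]);
translate([195, 442, 0]) cube([569, 36, 44]);
translate([195, 442, 379]) cube([569, 36, 44]);


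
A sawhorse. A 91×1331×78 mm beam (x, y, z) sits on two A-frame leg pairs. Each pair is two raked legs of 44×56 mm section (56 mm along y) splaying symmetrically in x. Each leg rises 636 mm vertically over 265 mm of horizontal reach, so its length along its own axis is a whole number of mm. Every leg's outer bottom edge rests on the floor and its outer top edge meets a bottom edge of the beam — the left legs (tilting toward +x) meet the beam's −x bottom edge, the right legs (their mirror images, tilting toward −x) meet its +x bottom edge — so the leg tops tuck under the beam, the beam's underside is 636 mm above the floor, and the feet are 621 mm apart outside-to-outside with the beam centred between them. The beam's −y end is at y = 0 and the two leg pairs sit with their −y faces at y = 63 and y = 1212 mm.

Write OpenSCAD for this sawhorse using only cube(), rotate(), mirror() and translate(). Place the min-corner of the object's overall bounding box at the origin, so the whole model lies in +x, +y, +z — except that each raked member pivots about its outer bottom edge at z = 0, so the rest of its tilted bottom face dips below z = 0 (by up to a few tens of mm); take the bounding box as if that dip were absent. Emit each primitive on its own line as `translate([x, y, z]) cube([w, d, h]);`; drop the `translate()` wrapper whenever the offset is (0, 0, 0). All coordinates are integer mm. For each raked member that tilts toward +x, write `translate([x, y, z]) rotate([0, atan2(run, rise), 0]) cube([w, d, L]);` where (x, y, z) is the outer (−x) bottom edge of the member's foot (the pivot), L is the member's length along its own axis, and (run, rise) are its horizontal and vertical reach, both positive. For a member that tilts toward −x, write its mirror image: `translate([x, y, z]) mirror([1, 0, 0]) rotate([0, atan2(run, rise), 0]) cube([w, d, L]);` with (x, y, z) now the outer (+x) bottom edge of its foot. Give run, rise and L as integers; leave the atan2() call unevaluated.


// leg length = √(265² + 636²) = 689
// right-leg outer foot x = 2·265 + 91 = 621
// beam min-corner = (265, 0, 636)
translate([265, 0, 636]) cube([91, 1331, 78]);
translate([0, 63, 0]) rotate([0, atan2(265, 636), 0]) cube([44, 56, 689]);
translate([621, 63, 0]) mirror([1, 0, 0]) rotate([0, atan2(265, 636), 0]) cube([44, 56, 689]);
translate([0, 1212, 0]) rotate([0, atan2(265, 636), 0]) cube([44, 56, 689]);
translate([621, 1212, 0]) mirror([1, 0, 0]) rotate([0, atan2(265, 636), 0]) cube([44, 56, 689]);
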